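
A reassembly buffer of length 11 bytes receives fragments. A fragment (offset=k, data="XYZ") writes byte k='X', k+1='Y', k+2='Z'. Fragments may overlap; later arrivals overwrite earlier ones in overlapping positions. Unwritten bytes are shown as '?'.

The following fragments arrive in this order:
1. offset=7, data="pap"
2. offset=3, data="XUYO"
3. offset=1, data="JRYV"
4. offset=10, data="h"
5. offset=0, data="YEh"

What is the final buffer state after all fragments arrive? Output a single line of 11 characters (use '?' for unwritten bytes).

Answer: YEhYVYOpaph

Derivation:
Fragment 1: offset=7 data="pap" -> buffer=???????pap?
Fragment 2: offset=3 data="XUYO" -> buffer=???XUYOpap?
Fragment 3: offset=1 data="JRYV" -> buffer=?JRYVYOpap?
Fragment 4: offset=10 data="h" -> buffer=?JRYVYOpaph
Fragment 5: offset=0 data="YEh" -> buffer=YEhYVYOpaph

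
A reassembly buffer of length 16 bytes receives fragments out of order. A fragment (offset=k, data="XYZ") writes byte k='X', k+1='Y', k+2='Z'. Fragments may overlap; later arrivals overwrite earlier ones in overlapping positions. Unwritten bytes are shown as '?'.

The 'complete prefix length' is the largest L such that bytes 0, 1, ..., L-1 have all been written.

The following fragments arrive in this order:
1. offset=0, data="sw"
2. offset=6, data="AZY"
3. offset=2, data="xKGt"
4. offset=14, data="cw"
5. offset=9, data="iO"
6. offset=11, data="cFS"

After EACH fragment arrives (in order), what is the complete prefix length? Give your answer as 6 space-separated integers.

Answer: 2 2 9 9 11 16

Derivation:
Fragment 1: offset=0 data="sw" -> buffer=sw?????????????? -> prefix_len=2
Fragment 2: offset=6 data="AZY" -> buffer=sw????AZY??????? -> prefix_len=2
Fragment 3: offset=2 data="xKGt" -> buffer=swxKGtAZY??????? -> prefix_len=9
Fragment 4: offset=14 data="cw" -> buffer=swxKGtAZY?????cw -> prefix_len=9
Fragment 5: offset=9 data="iO" -> buffer=swxKGtAZYiO???cw -> prefix_len=11
Fragment 6: offset=11 data="cFS" -> buffer=swxKGtAZYiOcFScw -> prefix_len=16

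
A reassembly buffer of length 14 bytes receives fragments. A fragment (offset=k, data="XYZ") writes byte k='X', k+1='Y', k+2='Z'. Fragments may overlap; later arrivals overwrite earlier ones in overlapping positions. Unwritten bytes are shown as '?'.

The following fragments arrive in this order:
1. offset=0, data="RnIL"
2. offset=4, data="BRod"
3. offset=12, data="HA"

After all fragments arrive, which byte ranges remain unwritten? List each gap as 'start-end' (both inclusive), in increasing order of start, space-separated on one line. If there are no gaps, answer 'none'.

Answer: 8-11

Derivation:
Fragment 1: offset=0 len=4
Fragment 2: offset=4 len=4
Fragment 3: offset=12 len=2
Gaps: 8-11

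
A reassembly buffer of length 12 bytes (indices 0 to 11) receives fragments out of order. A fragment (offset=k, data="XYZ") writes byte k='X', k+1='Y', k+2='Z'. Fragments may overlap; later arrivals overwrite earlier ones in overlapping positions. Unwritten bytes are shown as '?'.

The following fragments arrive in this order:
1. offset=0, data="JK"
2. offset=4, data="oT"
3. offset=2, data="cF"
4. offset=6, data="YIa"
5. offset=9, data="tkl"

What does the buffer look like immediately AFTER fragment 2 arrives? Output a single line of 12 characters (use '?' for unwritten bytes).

Answer: JK??oT??????

Derivation:
Fragment 1: offset=0 data="JK" -> buffer=JK??????????
Fragment 2: offset=4 data="oT" -> buffer=JK??oT??????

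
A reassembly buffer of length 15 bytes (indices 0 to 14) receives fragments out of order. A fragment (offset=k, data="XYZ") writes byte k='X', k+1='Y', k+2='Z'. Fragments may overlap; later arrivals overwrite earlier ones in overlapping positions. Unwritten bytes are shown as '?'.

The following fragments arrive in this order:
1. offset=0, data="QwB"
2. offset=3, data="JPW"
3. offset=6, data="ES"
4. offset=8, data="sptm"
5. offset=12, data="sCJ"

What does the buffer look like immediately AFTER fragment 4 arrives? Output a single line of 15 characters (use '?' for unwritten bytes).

Answer: QwBJPWESsptm???

Derivation:
Fragment 1: offset=0 data="QwB" -> buffer=QwB????????????
Fragment 2: offset=3 data="JPW" -> buffer=QwBJPW?????????
Fragment 3: offset=6 data="ES" -> buffer=QwBJPWES???????
Fragment 4: offset=8 data="sptm" -> buffer=QwBJPWESsptm???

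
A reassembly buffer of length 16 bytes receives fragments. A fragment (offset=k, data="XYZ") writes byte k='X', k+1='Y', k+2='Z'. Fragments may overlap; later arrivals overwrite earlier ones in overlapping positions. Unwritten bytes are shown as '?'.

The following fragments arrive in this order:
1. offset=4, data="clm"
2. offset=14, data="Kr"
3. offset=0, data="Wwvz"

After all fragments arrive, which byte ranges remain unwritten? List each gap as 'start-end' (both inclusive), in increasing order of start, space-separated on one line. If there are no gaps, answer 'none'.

Fragment 1: offset=4 len=3
Fragment 2: offset=14 len=2
Fragment 3: offset=0 len=4
Gaps: 7-13

Answer: 7-13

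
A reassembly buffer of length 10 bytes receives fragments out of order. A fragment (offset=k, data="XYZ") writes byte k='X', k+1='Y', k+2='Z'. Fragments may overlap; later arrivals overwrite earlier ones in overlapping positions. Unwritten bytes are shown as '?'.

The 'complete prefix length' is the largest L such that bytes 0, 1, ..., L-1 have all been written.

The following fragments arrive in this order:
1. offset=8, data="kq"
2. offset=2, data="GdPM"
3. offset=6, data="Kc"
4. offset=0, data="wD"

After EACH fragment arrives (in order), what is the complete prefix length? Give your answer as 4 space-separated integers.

Answer: 0 0 0 10

Derivation:
Fragment 1: offset=8 data="kq" -> buffer=????????kq -> prefix_len=0
Fragment 2: offset=2 data="GdPM" -> buffer=??GdPM??kq -> prefix_len=0
Fragment 3: offset=6 data="Kc" -> buffer=??GdPMKckq -> prefix_len=0
Fragment 4: offset=0 data="wD" -> buffer=wDGdPMKckq -> prefix_len=10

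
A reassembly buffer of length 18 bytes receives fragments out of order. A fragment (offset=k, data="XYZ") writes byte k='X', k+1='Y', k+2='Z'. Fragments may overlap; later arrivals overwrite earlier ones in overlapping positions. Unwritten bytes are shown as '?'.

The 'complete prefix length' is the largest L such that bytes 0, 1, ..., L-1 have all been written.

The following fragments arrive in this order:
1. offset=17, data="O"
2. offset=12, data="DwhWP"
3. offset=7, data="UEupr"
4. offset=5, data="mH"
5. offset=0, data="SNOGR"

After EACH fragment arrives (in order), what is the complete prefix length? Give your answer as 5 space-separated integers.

Fragment 1: offset=17 data="O" -> buffer=?????????????????O -> prefix_len=0
Fragment 2: offset=12 data="DwhWP" -> buffer=????????????DwhWPO -> prefix_len=0
Fragment 3: offset=7 data="UEupr" -> buffer=???????UEuprDwhWPO -> prefix_len=0
Fragment 4: offset=5 data="mH" -> buffer=?????mHUEuprDwhWPO -> prefix_len=0
Fragment 5: offset=0 data="SNOGR" -> buffer=SNOGRmHUEuprDwhWPO -> prefix_len=18

Answer: 0 0 0 0 18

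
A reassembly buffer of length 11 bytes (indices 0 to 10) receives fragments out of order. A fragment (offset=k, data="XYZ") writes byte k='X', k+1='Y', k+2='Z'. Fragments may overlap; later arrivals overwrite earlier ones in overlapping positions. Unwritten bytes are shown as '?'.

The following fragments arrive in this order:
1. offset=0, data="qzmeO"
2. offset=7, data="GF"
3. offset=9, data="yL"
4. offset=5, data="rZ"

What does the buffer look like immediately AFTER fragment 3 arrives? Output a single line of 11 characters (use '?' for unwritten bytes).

Fragment 1: offset=0 data="qzmeO" -> buffer=qzmeO??????
Fragment 2: offset=7 data="GF" -> buffer=qzmeO??GF??
Fragment 3: offset=9 data="yL" -> buffer=qzmeO??GFyL

Answer: qzmeO??GFyL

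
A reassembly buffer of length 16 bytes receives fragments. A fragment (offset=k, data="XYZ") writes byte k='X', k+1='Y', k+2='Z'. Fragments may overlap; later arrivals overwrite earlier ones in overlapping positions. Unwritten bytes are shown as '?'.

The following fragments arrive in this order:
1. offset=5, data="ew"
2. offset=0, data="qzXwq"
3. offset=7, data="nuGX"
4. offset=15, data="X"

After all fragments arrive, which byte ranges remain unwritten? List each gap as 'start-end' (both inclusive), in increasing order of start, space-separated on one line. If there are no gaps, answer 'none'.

Fragment 1: offset=5 len=2
Fragment 2: offset=0 len=5
Fragment 3: offset=7 len=4
Fragment 4: offset=15 len=1
Gaps: 11-14

Answer: 11-14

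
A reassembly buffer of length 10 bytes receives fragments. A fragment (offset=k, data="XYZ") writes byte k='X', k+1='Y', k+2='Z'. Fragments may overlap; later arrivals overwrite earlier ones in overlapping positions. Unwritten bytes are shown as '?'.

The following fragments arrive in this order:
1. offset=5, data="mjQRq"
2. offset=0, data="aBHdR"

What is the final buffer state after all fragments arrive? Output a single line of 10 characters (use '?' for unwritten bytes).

Fragment 1: offset=5 data="mjQRq" -> buffer=?????mjQRq
Fragment 2: offset=0 data="aBHdR" -> buffer=aBHdRmjQRq

Answer: aBHdRmjQRq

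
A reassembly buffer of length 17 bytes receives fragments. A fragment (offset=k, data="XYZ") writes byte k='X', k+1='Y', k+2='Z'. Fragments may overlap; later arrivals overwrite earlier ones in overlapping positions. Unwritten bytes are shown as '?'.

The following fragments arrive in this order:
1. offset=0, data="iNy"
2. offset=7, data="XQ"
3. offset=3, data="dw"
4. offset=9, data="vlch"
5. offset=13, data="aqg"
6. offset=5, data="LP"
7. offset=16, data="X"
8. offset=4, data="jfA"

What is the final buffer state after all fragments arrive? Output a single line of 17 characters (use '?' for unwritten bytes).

Fragment 1: offset=0 data="iNy" -> buffer=iNy??????????????
Fragment 2: offset=7 data="XQ" -> buffer=iNy????XQ????????
Fragment 3: offset=3 data="dw" -> buffer=iNydw??XQ????????
Fragment 4: offset=9 data="vlch" -> buffer=iNydw??XQvlch????
Fragment 5: offset=13 data="aqg" -> buffer=iNydw??XQvlchaqg?
Fragment 6: offset=5 data="LP" -> buffer=iNydwLPXQvlchaqg?
Fragment 7: offset=16 data="X" -> buffer=iNydwLPXQvlchaqgX
Fragment 8: offset=4 data="jfA" -> buffer=iNydjfAXQvlchaqgX

Answer: iNydjfAXQvlchaqgX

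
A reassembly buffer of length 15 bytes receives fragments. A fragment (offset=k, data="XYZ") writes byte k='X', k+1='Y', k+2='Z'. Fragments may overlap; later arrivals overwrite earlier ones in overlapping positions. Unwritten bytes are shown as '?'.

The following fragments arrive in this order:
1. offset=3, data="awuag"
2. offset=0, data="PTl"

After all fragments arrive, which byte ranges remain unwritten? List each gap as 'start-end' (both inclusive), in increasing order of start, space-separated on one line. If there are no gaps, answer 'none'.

Fragment 1: offset=3 len=5
Fragment 2: offset=0 len=3
Gaps: 8-14

Answer: 8-14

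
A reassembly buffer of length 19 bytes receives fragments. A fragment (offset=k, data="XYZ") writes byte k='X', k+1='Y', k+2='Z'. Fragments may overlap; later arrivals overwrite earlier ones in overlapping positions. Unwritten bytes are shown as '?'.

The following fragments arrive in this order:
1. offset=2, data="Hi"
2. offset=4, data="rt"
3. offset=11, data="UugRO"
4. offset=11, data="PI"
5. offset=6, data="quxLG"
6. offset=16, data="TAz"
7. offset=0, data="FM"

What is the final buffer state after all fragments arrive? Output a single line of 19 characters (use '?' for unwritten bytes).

Fragment 1: offset=2 data="Hi" -> buffer=??Hi???????????????
Fragment 2: offset=4 data="rt" -> buffer=??Hirt?????????????
Fragment 3: offset=11 data="UugRO" -> buffer=??Hirt?????UugRO???
Fragment 4: offset=11 data="PI" -> buffer=??Hirt?????PIgRO???
Fragment 5: offset=6 data="quxLG" -> buffer=??HirtquxLGPIgRO???
Fragment 6: offset=16 data="TAz" -> buffer=??HirtquxLGPIgROTAz
Fragment 7: offset=0 data="FM" -> buffer=FMHirtquxLGPIgROTAz

Answer: FMHirtquxLGPIgROTAz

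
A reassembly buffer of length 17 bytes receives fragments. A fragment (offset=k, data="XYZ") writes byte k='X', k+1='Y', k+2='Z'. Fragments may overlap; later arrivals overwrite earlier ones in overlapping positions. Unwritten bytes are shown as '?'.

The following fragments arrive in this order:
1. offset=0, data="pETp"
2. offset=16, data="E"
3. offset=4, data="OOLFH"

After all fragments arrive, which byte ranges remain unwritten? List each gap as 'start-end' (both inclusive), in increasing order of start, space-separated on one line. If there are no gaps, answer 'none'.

Fragment 1: offset=0 len=4
Fragment 2: offset=16 len=1
Fragment 3: offset=4 len=5
Gaps: 9-15

Answer: 9-15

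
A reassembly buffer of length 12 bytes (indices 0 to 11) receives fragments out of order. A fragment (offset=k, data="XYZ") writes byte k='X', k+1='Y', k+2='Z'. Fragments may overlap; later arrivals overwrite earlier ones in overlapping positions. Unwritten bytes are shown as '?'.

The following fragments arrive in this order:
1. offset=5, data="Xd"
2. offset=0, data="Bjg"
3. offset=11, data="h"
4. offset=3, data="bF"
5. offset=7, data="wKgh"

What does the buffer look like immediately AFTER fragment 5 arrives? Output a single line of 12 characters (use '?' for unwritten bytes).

Answer: BjgbFXdwKghh

Derivation:
Fragment 1: offset=5 data="Xd" -> buffer=?????Xd?????
Fragment 2: offset=0 data="Bjg" -> buffer=Bjg??Xd?????
Fragment 3: offset=11 data="h" -> buffer=Bjg??Xd????h
Fragment 4: offset=3 data="bF" -> buffer=BjgbFXd????h
Fragment 5: offset=7 data="wKgh" -> buffer=BjgbFXdwKghh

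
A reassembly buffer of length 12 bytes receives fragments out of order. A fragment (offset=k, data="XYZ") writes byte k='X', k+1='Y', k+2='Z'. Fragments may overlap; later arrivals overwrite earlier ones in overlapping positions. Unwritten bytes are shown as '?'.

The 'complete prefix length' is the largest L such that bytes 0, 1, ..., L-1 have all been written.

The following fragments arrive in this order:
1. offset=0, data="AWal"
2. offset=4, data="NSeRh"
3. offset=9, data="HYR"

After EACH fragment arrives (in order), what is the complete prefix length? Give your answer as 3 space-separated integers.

Answer: 4 9 12

Derivation:
Fragment 1: offset=0 data="AWal" -> buffer=AWal???????? -> prefix_len=4
Fragment 2: offset=4 data="NSeRh" -> buffer=AWalNSeRh??? -> prefix_len=9
Fragment 3: offset=9 data="HYR" -> buffer=AWalNSeRhHYR -> prefix_len=12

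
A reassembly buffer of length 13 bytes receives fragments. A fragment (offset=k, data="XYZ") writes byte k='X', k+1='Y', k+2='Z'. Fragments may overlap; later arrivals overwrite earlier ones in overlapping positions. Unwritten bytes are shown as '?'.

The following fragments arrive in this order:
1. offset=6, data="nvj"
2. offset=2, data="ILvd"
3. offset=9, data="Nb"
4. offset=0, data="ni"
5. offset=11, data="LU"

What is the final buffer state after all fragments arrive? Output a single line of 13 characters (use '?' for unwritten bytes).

Answer: niILvdnvjNbLU

Derivation:
Fragment 1: offset=6 data="nvj" -> buffer=??????nvj????
Fragment 2: offset=2 data="ILvd" -> buffer=??ILvdnvj????
Fragment 3: offset=9 data="Nb" -> buffer=??ILvdnvjNb??
Fragment 4: offset=0 data="ni" -> buffer=niILvdnvjNb??
Fragment 5: offset=11 data="LU" -> buffer=niILvdnvjNbLU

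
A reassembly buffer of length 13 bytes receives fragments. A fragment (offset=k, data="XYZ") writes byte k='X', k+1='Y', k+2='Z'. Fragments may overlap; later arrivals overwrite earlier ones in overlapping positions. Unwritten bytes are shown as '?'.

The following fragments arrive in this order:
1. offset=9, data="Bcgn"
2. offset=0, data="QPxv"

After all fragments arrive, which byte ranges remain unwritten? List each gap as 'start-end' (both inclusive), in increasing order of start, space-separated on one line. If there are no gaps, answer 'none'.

Fragment 1: offset=9 len=4
Fragment 2: offset=0 len=4
Gaps: 4-8

Answer: 4-8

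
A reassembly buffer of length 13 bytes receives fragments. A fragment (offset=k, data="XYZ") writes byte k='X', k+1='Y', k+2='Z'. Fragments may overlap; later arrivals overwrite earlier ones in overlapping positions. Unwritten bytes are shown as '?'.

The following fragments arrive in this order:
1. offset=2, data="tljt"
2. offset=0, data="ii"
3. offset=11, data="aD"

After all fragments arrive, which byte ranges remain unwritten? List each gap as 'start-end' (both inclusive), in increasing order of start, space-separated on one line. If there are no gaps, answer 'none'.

Answer: 6-10

Derivation:
Fragment 1: offset=2 len=4
Fragment 2: offset=0 len=2
Fragment 3: offset=11 len=2
Gaps: 6-10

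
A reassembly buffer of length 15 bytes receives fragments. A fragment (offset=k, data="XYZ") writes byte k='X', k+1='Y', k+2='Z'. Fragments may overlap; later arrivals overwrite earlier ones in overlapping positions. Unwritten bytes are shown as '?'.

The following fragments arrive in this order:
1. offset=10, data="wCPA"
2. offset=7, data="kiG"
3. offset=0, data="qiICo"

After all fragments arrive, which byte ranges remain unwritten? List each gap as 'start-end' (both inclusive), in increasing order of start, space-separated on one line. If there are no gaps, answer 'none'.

Fragment 1: offset=10 len=4
Fragment 2: offset=7 len=3
Fragment 3: offset=0 len=5
Gaps: 5-6 14-14

Answer: 5-6 14-14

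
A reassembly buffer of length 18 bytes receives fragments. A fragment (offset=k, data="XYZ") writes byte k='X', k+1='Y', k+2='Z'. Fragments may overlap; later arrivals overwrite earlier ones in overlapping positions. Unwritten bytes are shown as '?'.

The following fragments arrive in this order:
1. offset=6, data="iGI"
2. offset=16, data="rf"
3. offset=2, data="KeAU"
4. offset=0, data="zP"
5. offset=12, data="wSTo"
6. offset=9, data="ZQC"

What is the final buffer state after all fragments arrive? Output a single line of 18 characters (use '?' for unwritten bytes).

Answer: zPKeAUiGIZQCwSTorf

Derivation:
Fragment 1: offset=6 data="iGI" -> buffer=??????iGI?????????
Fragment 2: offset=16 data="rf" -> buffer=??????iGI???????rf
Fragment 3: offset=2 data="KeAU" -> buffer=??KeAUiGI???????rf
Fragment 4: offset=0 data="zP" -> buffer=zPKeAUiGI???????rf
Fragment 5: offset=12 data="wSTo" -> buffer=zPKeAUiGI???wSTorf
Fragment 6: offset=9 data="ZQC" -> buffer=zPKeAUiGIZQCwSTorf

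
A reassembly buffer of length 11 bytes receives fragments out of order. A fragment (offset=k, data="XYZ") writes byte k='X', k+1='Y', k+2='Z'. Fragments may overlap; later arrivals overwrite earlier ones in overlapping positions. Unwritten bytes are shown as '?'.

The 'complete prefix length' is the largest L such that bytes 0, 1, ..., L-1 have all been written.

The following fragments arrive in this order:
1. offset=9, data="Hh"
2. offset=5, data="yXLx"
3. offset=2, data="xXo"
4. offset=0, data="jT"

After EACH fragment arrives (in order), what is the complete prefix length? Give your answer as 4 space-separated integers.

Answer: 0 0 0 11

Derivation:
Fragment 1: offset=9 data="Hh" -> buffer=?????????Hh -> prefix_len=0
Fragment 2: offset=5 data="yXLx" -> buffer=?????yXLxHh -> prefix_len=0
Fragment 3: offset=2 data="xXo" -> buffer=??xXoyXLxHh -> prefix_len=0
Fragment 4: offset=0 data="jT" -> buffer=jTxXoyXLxHh -> prefix_len=11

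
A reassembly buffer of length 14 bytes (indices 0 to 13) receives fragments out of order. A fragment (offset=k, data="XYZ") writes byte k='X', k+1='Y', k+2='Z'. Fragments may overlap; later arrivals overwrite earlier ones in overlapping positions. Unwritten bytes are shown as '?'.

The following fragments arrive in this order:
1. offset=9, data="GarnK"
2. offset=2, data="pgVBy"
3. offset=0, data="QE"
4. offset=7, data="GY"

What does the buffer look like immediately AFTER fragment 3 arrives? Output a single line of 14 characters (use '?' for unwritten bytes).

Fragment 1: offset=9 data="GarnK" -> buffer=?????????GarnK
Fragment 2: offset=2 data="pgVBy" -> buffer=??pgVBy??GarnK
Fragment 3: offset=0 data="QE" -> buffer=QEpgVBy??GarnK

Answer: QEpgVBy??GarnK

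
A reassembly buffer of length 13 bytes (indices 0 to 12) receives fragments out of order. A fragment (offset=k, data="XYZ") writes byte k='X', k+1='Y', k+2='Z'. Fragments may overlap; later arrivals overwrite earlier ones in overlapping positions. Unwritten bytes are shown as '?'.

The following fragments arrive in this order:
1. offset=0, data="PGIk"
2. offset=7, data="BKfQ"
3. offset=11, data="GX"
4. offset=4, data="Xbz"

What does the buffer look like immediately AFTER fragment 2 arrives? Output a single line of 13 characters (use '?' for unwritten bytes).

Fragment 1: offset=0 data="PGIk" -> buffer=PGIk?????????
Fragment 2: offset=7 data="BKfQ" -> buffer=PGIk???BKfQ??

Answer: PGIk???BKfQ??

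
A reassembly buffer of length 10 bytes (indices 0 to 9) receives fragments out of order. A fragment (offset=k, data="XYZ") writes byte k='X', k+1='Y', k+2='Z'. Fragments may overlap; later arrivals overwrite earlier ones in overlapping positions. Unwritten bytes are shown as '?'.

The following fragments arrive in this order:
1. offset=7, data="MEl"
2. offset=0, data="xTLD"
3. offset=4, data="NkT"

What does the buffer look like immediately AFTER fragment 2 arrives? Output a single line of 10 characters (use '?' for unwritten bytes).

Answer: xTLD???MEl

Derivation:
Fragment 1: offset=7 data="MEl" -> buffer=???????MEl
Fragment 2: offset=0 data="xTLD" -> buffer=xTLD???MEl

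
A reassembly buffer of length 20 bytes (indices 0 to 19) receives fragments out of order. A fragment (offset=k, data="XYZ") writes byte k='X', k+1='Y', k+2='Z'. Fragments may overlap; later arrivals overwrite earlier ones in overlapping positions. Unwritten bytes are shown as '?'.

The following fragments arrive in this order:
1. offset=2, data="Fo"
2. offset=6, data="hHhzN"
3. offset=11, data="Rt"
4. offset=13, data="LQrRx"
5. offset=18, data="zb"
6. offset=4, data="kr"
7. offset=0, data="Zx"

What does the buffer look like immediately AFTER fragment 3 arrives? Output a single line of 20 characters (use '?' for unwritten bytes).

Fragment 1: offset=2 data="Fo" -> buffer=??Fo????????????????
Fragment 2: offset=6 data="hHhzN" -> buffer=??Fo??hHhzN?????????
Fragment 3: offset=11 data="Rt" -> buffer=??Fo??hHhzNRt???????

Answer: ??Fo??hHhzNRt???????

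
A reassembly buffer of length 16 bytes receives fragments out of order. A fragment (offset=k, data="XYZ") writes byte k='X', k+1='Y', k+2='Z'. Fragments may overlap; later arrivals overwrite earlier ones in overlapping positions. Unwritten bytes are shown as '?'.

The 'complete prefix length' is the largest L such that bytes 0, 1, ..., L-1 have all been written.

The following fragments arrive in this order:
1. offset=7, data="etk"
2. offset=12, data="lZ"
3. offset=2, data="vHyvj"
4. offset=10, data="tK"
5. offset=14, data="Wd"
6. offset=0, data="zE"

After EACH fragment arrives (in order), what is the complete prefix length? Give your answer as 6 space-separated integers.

Answer: 0 0 0 0 0 16

Derivation:
Fragment 1: offset=7 data="etk" -> buffer=???????etk?????? -> prefix_len=0
Fragment 2: offset=12 data="lZ" -> buffer=???????etk??lZ?? -> prefix_len=0
Fragment 3: offset=2 data="vHyvj" -> buffer=??vHyvjetk??lZ?? -> prefix_len=0
Fragment 4: offset=10 data="tK" -> buffer=??vHyvjetktKlZ?? -> prefix_len=0
Fragment 5: offset=14 data="Wd" -> buffer=??vHyvjetktKlZWd -> prefix_len=0
Fragment 6: offset=0 data="zE" -> buffer=zEvHyvjetktKlZWd -> prefix_len=16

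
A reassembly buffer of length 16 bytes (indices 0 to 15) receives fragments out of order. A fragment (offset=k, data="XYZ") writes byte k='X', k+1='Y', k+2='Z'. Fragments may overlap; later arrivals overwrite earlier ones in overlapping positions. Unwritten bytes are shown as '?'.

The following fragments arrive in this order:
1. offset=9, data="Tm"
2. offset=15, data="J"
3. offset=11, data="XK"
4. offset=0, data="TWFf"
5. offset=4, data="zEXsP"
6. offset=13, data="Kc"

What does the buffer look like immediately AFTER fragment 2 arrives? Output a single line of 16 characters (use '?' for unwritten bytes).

Fragment 1: offset=9 data="Tm" -> buffer=?????????Tm?????
Fragment 2: offset=15 data="J" -> buffer=?????????Tm????J

Answer: ?????????Tm????J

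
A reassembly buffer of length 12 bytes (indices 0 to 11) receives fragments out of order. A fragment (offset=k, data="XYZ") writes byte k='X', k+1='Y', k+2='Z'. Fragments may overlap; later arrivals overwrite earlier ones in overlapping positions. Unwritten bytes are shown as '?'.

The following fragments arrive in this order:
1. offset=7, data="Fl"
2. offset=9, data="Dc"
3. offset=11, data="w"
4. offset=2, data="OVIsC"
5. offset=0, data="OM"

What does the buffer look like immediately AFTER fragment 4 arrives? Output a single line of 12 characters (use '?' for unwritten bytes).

Fragment 1: offset=7 data="Fl" -> buffer=???????Fl???
Fragment 2: offset=9 data="Dc" -> buffer=???????FlDc?
Fragment 3: offset=11 data="w" -> buffer=???????FlDcw
Fragment 4: offset=2 data="OVIsC" -> buffer=??OVIsCFlDcw

Answer: ??OVIsCFlDcw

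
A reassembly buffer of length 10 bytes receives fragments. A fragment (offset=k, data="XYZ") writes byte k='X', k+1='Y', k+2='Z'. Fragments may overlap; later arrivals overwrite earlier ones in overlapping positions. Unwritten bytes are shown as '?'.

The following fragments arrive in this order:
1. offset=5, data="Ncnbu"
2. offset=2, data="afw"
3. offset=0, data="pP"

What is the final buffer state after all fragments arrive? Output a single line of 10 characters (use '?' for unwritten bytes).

Answer: pPafwNcnbu

Derivation:
Fragment 1: offset=5 data="Ncnbu" -> buffer=?????Ncnbu
Fragment 2: offset=2 data="afw" -> buffer=??afwNcnbu
Fragment 3: offset=0 data="pP" -> buffer=pPafwNcnbu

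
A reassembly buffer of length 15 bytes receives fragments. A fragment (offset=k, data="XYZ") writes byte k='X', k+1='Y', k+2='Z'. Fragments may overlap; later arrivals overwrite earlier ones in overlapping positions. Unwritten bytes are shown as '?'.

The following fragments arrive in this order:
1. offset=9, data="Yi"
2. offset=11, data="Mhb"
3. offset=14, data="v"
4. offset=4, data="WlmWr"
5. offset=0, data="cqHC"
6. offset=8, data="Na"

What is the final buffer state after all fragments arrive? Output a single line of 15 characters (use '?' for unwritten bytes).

Fragment 1: offset=9 data="Yi" -> buffer=?????????Yi????
Fragment 2: offset=11 data="Mhb" -> buffer=?????????YiMhb?
Fragment 3: offset=14 data="v" -> buffer=?????????YiMhbv
Fragment 4: offset=4 data="WlmWr" -> buffer=????WlmWrYiMhbv
Fragment 5: offset=0 data="cqHC" -> buffer=cqHCWlmWrYiMhbv
Fragment 6: offset=8 data="Na" -> buffer=cqHCWlmWNaiMhbv

Answer: cqHCWlmWNaiMhbv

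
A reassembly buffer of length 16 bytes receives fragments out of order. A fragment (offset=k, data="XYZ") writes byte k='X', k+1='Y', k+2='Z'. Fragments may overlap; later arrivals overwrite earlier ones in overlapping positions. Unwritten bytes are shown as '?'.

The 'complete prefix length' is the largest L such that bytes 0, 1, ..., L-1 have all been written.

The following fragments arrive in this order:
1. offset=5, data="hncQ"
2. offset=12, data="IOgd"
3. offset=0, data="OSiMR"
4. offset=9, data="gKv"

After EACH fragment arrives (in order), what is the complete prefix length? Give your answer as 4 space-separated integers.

Fragment 1: offset=5 data="hncQ" -> buffer=?????hncQ??????? -> prefix_len=0
Fragment 2: offset=12 data="IOgd" -> buffer=?????hncQ???IOgd -> prefix_len=0
Fragment 3: offset=0 data="OSiMR" -> buffer=OSiMRhncQ???IOgd -> prefix_len=9
Fragment 4: offset=9 data="gKv" -> buffer=OSiMRhncQgKvIOgd -> prefix_len=16

Answer: 0 0 9 16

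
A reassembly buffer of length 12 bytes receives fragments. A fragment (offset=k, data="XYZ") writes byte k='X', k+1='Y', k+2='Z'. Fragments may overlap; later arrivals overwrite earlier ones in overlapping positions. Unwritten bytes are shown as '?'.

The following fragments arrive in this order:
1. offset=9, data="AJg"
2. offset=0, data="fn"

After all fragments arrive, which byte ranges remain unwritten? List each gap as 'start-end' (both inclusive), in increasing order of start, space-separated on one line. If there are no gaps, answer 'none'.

Answer: 2-8

Derivation:
Fragment 1: offset=9 len=3
Fragment 2: offset=0 len=2
Gaps: 2-8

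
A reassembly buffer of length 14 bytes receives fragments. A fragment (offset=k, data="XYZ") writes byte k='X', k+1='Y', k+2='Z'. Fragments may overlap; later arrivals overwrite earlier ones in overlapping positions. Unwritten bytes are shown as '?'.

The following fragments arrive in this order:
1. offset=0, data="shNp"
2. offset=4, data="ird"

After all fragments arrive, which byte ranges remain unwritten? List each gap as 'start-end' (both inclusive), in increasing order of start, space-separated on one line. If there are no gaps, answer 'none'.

Answer: 7-13

Derivation:
Fragment 1: offset=0 len=4
Fragment 2: offset=4 len=3
Gaps: 7-13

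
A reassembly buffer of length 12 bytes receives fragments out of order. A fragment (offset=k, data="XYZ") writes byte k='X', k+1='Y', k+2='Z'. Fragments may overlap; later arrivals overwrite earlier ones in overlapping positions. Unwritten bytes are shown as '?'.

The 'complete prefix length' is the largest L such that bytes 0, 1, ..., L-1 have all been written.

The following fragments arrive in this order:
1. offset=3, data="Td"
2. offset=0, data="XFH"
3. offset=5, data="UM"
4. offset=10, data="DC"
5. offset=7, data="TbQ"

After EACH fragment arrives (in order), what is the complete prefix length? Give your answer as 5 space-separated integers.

Answer: 0 5 7 7 12

Derivation:
Fragment 1: offset=3 data="Td" -> buffer=???Td??????? -> prefix_len=0
Fragment 2: offset=0 data="XFH" -> buffer=XFHTd??????? -> prefix_len=5
Fragment 3: offset=5 data="UM" -> buffer=XFHTdUM????? -> prefix_len=7
Fragment 4: offset=10 data="DC" -> buffer=XFHTdUM???DC -> prefix_len=7
Fragment 5: offset=7 data="TbQ" -> buffer=XFHTdUMTbQDC -> prefix_len=12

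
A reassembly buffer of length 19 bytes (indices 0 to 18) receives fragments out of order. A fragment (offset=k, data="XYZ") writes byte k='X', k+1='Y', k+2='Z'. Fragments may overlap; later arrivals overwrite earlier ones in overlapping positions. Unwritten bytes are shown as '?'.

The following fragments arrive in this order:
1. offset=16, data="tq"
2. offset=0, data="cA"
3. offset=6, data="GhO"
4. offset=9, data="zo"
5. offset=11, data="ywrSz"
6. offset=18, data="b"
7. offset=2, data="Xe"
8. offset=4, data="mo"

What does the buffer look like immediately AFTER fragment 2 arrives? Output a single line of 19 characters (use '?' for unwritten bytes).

Answer: cA??????????????tq?

Derivation:
Fragment 1: offset=16 data="tq" -> buffer=????????????????tq?
Fragment 2: offset=0 data="cA" -> buffer=cA??????????????tq?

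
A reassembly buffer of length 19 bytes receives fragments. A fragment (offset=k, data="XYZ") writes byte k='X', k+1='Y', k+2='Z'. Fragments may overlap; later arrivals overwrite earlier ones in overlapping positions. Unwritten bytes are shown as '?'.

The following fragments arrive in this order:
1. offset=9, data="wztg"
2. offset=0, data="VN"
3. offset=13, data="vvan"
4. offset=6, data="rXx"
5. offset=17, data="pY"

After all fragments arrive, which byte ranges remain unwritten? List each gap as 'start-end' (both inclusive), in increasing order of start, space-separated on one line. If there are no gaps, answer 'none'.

Answer: 2-5

Derivation:
Fragment 1: offset=9 len=4
Fragment 2: offset=0 len=2
Fragment 3: offset=13 len=4
Fragment 4: offset=6 len=3
Fragment 5: offset=17 len=2
Gaps: 2-5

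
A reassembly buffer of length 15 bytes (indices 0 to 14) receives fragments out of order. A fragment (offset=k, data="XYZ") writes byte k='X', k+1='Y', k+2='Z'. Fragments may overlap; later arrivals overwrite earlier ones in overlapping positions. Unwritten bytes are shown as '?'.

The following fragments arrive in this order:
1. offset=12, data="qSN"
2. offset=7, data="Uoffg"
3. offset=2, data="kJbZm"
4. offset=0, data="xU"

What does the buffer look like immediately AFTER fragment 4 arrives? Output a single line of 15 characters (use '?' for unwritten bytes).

Fragment 1: offset=12 data="qSN" -> buffer=????????????qSN
Fragment 2: offset=7 data="Uoffg" -> buffer=???????UoffgqSN
Fragment 3: offset=2 data="kJbZm" -> buffer=??kJbZmUoffgqSN
Fragment 4: offset=0 data="xU" -> buffer=xUkJbZmUoffgqSN

Answer: xUkJbZmUoffgqSN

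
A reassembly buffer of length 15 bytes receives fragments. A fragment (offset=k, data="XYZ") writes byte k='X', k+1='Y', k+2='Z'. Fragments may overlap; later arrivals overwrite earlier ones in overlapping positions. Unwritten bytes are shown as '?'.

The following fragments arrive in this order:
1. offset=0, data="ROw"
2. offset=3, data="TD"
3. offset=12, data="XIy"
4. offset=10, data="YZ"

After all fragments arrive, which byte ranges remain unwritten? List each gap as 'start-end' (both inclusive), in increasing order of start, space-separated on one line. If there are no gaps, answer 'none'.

Answer: 5-9

Derivation:
Fragment 1: offset=0 len=3
Fragment 2: offset=3 len=2
Fragment 3: offset=12 len=3
Fragment 4: offset=10 len=2
Gaps: 5-9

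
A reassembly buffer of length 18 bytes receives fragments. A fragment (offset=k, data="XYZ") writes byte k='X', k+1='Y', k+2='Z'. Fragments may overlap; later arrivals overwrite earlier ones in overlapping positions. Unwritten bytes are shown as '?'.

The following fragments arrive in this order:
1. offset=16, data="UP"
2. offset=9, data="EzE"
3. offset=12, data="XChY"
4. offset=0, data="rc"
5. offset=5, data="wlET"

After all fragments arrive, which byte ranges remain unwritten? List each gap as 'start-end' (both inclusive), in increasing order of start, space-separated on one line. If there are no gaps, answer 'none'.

Fragment 1: offset=16 len=2
Fragment 2: offset=9 len=3
Fragment 3: offset=12 len=4
Fragment 4: offset=0 len=2
Fragment 5: offset=5 len=4
Gaps: 2-4

Answer: 2-4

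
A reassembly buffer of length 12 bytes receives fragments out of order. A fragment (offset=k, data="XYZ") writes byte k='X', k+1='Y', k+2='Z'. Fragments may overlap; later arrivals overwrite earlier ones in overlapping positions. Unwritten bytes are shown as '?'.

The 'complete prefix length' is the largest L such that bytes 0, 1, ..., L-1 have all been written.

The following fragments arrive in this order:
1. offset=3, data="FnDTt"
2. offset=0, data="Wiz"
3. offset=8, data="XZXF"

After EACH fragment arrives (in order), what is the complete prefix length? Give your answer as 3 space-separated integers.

Fragment 1: offset=3 data="FnDTt" -> buffer=???FnDTt???? -> prefix_len=0
Fragment 2: offset=0 data="Wiz" -> buffer=WizFnDTt???? -> prefix_len=8
Fragment 3: offset=8 data="XZXF" -> buffer=WizFnDTtXZXF -> prefix_len=12

Answer: 0 8 12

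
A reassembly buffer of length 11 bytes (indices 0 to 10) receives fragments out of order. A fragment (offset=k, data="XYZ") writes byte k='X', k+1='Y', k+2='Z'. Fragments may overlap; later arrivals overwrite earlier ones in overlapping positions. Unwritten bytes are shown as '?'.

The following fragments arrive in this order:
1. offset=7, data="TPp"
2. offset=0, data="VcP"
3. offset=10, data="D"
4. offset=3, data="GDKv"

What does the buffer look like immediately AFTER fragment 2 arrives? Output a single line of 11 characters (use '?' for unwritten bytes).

Fragment 1: offset=7 data="TPp" -> buffer=???????TPp?
Fragment 2: offset=0 data="VcP" -> buffer=VcP????TPp?

Answer: VcP????TPp?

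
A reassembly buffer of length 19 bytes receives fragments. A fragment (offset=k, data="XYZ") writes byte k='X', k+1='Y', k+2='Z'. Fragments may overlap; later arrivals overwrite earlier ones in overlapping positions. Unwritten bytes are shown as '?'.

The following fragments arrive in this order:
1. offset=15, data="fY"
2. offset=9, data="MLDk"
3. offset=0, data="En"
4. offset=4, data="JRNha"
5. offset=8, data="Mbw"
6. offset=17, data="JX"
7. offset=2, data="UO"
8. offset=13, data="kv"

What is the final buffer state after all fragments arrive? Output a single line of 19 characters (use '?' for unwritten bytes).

Fragment 1: offset=15 data="fY" -> buffer=???????????????fY??
Fragment 2: offset=9 data="MLDk" -> buffer=?????????MLDk??fY??
Fragment 3: offset=0 data="En" -> buffer=En???????MLDk??fY??
Fragment 4: offset=4 data="JRNha" -> buffer=En??JRNhaMLDk??fY??
Fragment 5: offset=8 data="Mbw" -> buffer=En??JRNhMbwDk??fY??
Fragment 6: offset=17 data="JX" -> buffer=En??JRNhMbwDk??fYJX
Fragment 7: offset=2 data="UO" -> buffer=EnUOJRNhMbwDk??fYJX
Fragment 8: offset=13 data="kv" -> buffer=EnUOJRNhMbwDkkvfYJX

Answer: EnUOJRNhMbwDkkvfYJX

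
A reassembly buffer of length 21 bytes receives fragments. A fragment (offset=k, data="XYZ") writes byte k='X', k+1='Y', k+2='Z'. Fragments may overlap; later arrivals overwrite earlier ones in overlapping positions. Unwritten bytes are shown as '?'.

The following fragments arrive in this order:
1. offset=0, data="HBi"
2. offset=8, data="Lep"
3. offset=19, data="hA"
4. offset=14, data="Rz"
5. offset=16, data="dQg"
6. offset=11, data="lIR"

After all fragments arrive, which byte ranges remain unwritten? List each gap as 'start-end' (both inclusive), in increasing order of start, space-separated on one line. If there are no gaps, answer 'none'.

Fragment 1: offset=0 len=3
Fragment 2: offset=8 len=3
Fragment 3: offset=19 len=2
Fragment 4: offset=14 len=2
Fragment 5: offset=16 len=3
Fragment 6: offset=11 len=3
Gaps: 3-7

Answer: 3-7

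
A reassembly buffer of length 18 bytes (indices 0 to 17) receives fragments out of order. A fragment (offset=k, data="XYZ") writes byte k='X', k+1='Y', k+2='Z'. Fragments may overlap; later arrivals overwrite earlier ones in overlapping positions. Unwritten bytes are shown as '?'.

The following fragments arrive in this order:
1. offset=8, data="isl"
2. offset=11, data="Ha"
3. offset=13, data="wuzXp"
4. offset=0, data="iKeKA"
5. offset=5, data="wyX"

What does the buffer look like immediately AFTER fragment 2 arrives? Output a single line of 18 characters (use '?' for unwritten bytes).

Fragment 1: offset=8 data="isl" -> buffer=????????isl???????
Fragment 2: offset=11 data="Ha" -> buffer=????????islHa?????

Answer: ????????islHa?????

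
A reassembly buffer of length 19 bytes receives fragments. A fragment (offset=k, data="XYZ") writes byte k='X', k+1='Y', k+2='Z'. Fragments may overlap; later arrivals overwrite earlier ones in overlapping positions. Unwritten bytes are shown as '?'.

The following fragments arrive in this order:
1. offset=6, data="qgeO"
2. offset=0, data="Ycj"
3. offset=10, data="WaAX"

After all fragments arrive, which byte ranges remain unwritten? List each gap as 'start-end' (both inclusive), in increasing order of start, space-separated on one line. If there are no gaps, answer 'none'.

Answer: 3-5 14-18

Derivation:
Fragment 1: offset=6 len=4
Fragment 2: offset=0 len=3
Fragment 3: offset=10 len=4
Gaps: 3-5 14-18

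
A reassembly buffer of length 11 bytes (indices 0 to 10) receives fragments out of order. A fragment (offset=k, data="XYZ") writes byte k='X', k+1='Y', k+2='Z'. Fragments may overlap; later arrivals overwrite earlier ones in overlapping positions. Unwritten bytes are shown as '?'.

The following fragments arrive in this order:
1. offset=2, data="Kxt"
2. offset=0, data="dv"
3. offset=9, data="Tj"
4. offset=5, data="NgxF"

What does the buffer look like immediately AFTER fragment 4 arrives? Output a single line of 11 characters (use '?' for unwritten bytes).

Fragment 1: offset=2 data="Kxt" -> buffer=??Kxt??????
Fragment 2: offset=0 data="dv" -> buffer=dvKxt??????
Fragment 3: offset=9 data="Tj" -> buffer=dvKxt????Tj
Fragment 4: offset=5 data="NgxF" -> buffer=dvKxtNgxFTj

Answer: dvKxtNgxFTj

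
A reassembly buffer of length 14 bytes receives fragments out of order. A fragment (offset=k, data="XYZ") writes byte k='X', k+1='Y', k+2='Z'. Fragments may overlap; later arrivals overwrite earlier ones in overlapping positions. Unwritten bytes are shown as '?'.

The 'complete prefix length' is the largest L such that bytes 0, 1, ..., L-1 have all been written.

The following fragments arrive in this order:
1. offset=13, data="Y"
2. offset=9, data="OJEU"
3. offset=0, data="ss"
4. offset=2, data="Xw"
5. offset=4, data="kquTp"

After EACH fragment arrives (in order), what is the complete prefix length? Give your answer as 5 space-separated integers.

Fragment 1: offset=13 data="Y" -> buffer=?????????????Y -> prefix_len=0
Fragment 2: offset=9 data="OJEU" -> buffer=?????????OJEUY -> prefix_len=0
Fragment 3: offset=0 data="ss" -> buffer=ss???????OJEUY -> prefix_len=2
Fragment 4: offset=2 data="Xw" -> buffer=ssXw?????OJEUY -> prefix_len=4
Fragment 5: offset=4 data="kquTp" -> buffer=ssXwkquTpOJEUY -> prefix_len=14

Answer: 0 0 2 4 14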